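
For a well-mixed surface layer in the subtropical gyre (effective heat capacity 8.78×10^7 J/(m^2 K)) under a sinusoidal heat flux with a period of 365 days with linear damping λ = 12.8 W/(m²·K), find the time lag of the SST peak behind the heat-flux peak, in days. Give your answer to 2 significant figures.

55 days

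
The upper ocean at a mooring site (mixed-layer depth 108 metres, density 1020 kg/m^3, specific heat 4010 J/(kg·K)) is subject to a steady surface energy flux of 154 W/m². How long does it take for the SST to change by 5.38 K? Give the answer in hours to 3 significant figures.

Areal heat capacity C = ρ c_p D = 1020 × 4010 × 108 = 4.42×10^8 J/(m^2 K).
Time required: Δt = C ΔT / F = 4.42×10^8 × 5.38 / 154 = 1.54×10^7 s.
In hours: 1.54×10^7 s / (3600 s/hour) = 4290 hours.

4290 hours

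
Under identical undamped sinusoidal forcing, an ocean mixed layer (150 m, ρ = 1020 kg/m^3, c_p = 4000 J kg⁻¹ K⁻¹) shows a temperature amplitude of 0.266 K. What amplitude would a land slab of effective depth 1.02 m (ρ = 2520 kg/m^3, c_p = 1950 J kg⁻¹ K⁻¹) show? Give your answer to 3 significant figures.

C_ocean = 6.12×10^8 J/(m²·K); C_land = 5.01×10^6 J/(m²·K).
A ∝ 1/C ⇒ A_land = A_ocean × C_ocean/C_land = 0.266 × 122 = 32.5 K.

32.5 K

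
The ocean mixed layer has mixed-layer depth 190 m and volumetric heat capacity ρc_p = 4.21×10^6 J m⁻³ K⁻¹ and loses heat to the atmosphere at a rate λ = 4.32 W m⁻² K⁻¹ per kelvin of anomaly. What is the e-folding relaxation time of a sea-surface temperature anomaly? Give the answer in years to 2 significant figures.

5.9 years

Areal heat capacity C = ρc_p × D = 4.21×10^6 × 190 = 8.00×10^8 J/(m²·K).
Relaxation time τ = C / λ = 8.00×10^8 / 4.32 = 1.85×10^8 s.
In years: 1.85×10^8 s / (3.156×10^7 s/year) = 5.87 years.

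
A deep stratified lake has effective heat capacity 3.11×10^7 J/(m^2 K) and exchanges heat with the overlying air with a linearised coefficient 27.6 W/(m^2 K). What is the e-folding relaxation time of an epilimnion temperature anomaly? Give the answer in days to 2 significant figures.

13 days

Areal heat capacity C = 3.11×10^7 J/(m^2 K) (given).
Relaxation time τ = C / λ = 3.11×10^7 / 27.6 = 1.13×10^6 s.
In days: 1.13×10^6 s / (86400 s/day) = 13.0 days.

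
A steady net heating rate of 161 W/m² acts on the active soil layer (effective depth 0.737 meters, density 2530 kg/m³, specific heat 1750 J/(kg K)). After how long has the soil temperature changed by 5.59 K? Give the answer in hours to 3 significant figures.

Areal heat capacity C = ρ c_p D = 2530 × 1750 × 0.737 = 3.26×10^6 J/(m²·K).
Time required: Δt = C ΔT / F = 3.26×10^6 × 5.59 / 161 = 1.13×10^5 s.
In hours: 1.13×10^5 s / (3600 s/hour) = 31.5 hours.

31.5 hours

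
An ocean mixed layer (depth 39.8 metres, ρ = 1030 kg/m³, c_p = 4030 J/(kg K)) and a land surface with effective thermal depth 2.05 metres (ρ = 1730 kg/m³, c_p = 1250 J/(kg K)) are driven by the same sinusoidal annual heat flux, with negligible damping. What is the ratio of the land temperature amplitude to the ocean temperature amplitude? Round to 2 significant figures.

C_ocean = 1030 × 4030 × 39.8 = 1.65×10^8 J/(m²·K).
C_land = 1730 × 1250 × 2.05 = 4.43×10^6 J/(m²·K).
Undamped amplitude ∝ 1/C, so A_land/A_ocean = C_ocean/C_land = 37.3.

37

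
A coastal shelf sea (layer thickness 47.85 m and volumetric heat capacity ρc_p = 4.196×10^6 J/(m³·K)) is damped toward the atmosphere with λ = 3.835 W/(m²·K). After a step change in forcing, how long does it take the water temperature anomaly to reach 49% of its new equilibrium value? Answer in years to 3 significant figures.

1.12 years

Areal heat capacity C = ρc_p × D = 4.196×10^6 × 47.85 = 2.01×10^8 J/(m^2 K).
τ = C / λ = 2.01×10^8 / 3.835 = 5.24×10^7 s.
Fraction reached: 1 − e^(−t/τ) = 0.49 ⇒ t = −τ ln(1 − 0.49) = τ × 0.673.
t = 3.53×10^7 s = 1.12 years.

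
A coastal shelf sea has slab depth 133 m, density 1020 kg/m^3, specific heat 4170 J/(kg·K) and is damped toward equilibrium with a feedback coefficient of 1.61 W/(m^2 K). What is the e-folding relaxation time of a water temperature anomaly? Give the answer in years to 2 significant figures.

11 years

Areal heat capacity C = ρ c_p D = 1020 × 4170 × 133 = 5.66×10^8 J/(m^2 K).
Relaxation time τ = C / λ = 5.66×10^8 / 1.61 = 3.51×10^8 s.
In years: 3.51×10^8 s / (3.156×10^7 s/year) = 11.1 years.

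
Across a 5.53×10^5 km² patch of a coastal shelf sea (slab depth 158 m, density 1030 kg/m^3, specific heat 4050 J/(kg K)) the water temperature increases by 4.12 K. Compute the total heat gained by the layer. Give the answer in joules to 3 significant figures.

1.50×10^21 J

Areal heat capacity C = ρ c_p D = 1030 × 4050 × 158 = 6.59×10^8 J/(m²·K).
Heat per unit area: q = C ΔT = 6.59×10^8 × 4.12 = 2.72×10^9 J/m².
Total heat: Q = q × A = 2.72×10^9 × (5.53×10^5 × 10⁶ m²) = 1.50×10^21 J.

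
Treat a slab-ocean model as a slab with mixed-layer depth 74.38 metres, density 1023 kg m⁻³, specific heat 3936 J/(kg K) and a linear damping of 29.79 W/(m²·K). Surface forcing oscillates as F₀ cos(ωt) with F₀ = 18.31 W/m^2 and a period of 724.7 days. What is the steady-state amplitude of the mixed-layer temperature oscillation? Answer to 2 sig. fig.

0.43 K

Areal heat capacity C = ρ c_p D = 1023 × 3936 × 74.38 = 2.99×10^8 J m⁻² K⁻¹.
Angular frequency ω = 2π / T = 2π / 6.26×10^7 s = 1.00×10^-7 s⁻¹.
√((Cω)² + λ²) = √((30.1)² + 29.79²) = 42.3 W/(m²·K).
Amplitude A = F₀ / √((Cω)²+λ²) = 18.31 / 42.3 = 0.433 K.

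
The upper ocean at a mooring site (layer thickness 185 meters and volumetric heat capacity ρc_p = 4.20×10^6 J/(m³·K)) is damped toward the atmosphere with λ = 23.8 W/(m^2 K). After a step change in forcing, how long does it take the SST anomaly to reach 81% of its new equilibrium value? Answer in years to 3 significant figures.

Areal heat capacity C = ρc_p × D = 4.20×10^6 × 185 = 7.77×10^8 J/(m²·K).
τ = C / λ = 7.77×10^8 / 23.8 = 3.26×10^7 s.
Fraction reached: 1 − e^(−t/τ) = 0.81 ⇒ t = −τ ln(1 − 0.81) = τ × 1.66.
t = 5.42×10^7 s = 1.72 years.

1.72 years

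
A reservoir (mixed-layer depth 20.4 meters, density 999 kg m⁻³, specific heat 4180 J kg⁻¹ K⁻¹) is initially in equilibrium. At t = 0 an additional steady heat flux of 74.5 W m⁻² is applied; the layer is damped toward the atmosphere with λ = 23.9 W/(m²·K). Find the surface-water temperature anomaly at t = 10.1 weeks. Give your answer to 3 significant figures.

2.56 K

Areal heat capacity C = ρ c_p D = 999 × 4180 × 20.4 = 8.52×10^7 J/(m²·K).
τ = C / λ = 8.52×10^7 / 23.9 = 3.56×10^6 s.
Equilibrium anomaly ΔT_eq = F / λ = 74.5 / 23.9 = 3.12 K.
t = 10.1 weeks = 6.11×10^6 s, so t/τ = 1.71.
ΔT(t) = ΔT_eq (1 − e^(−t/τ)) = 3.12 × (1 − e^−1.71) = 2.56 K.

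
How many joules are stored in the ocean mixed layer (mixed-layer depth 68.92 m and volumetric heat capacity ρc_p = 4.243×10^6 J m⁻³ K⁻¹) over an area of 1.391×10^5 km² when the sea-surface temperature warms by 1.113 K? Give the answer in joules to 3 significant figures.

Areal heat capacity C = ρc_p × D = 4.243×10^6 × 68.92 = 2.92×10^8 J m⁻² K⁻¹.
Heat per unit area: q = C ΔT = 2.92×10^8 × 1.113 = 3.25×10^8 J/m².
Total heat: Q = q × A = 3.25×10^8 × (1.391×10^5 × 10⁶ m²) = 4.53×10^19 J.

4.53×10^19 J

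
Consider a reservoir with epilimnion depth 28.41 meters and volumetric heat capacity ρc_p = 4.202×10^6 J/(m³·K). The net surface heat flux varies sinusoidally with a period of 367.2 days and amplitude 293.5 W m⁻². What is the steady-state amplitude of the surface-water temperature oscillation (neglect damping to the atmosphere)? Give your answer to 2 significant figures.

12 K

Areal heat capacity C = ρc_p × D = 4.202×10^6 × 28.41 = 1.19×10^8 J/(m^2 K).
Angular frequency ω = 2π / T = 2π / 3.17×10^7 s = 1.98×10^-7 s⁻¹.
Cω = 1.19×10^8 × 1.98×10^-7 = 23.6 W/(m²·K).
Amplitude A = F₀ / (Cω) = 293.5 / 23.6 = 12.4 K.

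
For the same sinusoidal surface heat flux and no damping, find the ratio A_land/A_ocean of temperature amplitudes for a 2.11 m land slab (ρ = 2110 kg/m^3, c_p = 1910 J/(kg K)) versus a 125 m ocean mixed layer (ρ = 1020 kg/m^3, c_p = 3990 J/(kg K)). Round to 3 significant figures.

C_ocean = 1020 × 3990 × 125 = 5.09×10^8 J/(m²·K).
C_land = 2110 × 1910 × 2.11 = 8.50×10^6 J/(m²·K).
Undamped amplitude ∝ 1/C, so A_land/A_ocean = C_ocean/C_land = 59.8.

59.8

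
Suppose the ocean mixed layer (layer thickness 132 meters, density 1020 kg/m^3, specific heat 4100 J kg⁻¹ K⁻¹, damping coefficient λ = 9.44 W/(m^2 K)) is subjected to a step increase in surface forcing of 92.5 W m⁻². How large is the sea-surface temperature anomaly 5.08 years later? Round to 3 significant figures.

9.17 K

Areal heat capacity C = ρ c_p D = 1020 × 4100 × 132 = 5.52×10^8 J m⁻² K⁻¹.
τ = C / λ = 5.52×10^8 / 9.44 = 5.85×10^7 s.
Equilibrium anomaly ΔT_eq = F / λ = 92.5 / 9.44 = 9.80 K.
t = 5.08 years = 1.60×10^8 s, so t/τ = 2.74.
ΔT(t) = ΔT_eq (1 − e^(−t/τ)) = 9.80 × (1 − e^−2.74) = 9.17 K.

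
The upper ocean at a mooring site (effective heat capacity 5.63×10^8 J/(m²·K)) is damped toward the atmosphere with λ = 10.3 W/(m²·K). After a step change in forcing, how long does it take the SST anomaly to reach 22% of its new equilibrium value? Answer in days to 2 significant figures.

160 days

Areal heat capacity C = 5.63×10^8 J/(m²·K) (given).
τ = C / λ = 5.63×10^8 / 10.3 = 5.47×10^7 s.
Fraction reached: 1 − e^(−t/τ) = 0.22 ⇒ t = −τ ln(1 − 0.22) = τ × 0.248.
t = 1.36×10^7 s = 157 days.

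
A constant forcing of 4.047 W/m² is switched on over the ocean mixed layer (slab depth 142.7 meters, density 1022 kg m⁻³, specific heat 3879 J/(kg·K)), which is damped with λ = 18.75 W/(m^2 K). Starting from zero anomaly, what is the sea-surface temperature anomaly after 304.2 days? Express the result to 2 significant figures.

Areal heat capacity C = ρ c_p D = 1022 × 3879 × 142.7 = 5.66×10^8 J m⁻² K⁻¹.
τ = C / λ = 5.66×10^8 / 18.75 = 3.02×10^7 s.
Equilibrium anomaly ΔT_eq = F / λ = 4.047 / 18.75 = 0.216 K.
t = 304.2 days = 2.63×10^7 s, so t/τ = 0.871.
ΔT(t) = ΔT_eq (1 − e^(−t/τ)) = 0.216 × (1 − e^−0.871) = 0.126 K.

0.13 K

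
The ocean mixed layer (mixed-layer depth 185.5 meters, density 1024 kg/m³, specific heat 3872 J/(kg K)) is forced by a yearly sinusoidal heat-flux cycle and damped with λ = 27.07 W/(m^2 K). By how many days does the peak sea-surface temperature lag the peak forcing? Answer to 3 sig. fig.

80.6 days

Areal heat capacity C = ρ c_p D = 1024 × 3872 × 185.5 = 7.35×10^8 J m⁻² K⁻¹.
ω = 2π / 3.15×10^7 s = 1.99×10^-7 s⁻¹.
Phase lag φ = arctan(Cω/λ) = arctan(147/27.07) = 1.39 rad.
Time lag = φ / ω = 1.39 / 1.99×10^-7 = 6.97×10^6 s = 80.6 days.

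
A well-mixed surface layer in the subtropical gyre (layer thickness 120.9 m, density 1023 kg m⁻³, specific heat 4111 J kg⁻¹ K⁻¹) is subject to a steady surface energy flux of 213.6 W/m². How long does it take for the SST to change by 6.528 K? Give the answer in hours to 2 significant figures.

4300 hours

Areal heat capacity C = ρ c_p D = 1023 × 4111 × 120.9 = 5.08×10^8 J m⁻² K⁻¹.
Time required: Δt = C ΔT / F = 5.08×10^8 × 6.528 / 213.6 = 1.55×10^7 s.
In hours: 1.55×10^7 s / (3600 s/hour) = 4320 hours.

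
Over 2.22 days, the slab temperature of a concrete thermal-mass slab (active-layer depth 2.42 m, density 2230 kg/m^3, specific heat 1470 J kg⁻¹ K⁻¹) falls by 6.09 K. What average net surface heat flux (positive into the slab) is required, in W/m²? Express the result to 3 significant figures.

-252

Areal heat capacity C = ρ c_p D = 2230 × 1470 × 2.42 = 7.93×10^6 J/(m^2 K).
Required heat per unit area: Q = C ΔT = 7.93×10^6 × -6.09 = -4.83×10^7 J/m².
Flux F = Q / Δt = -4.83×10^7 / 1.92×10^5 s = -252 W/m².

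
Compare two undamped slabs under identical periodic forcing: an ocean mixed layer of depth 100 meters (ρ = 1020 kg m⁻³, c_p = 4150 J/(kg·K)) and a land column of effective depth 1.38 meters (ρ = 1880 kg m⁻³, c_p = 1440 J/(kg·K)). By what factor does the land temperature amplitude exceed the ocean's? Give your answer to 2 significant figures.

110

C_ocean = 1020 × 4150 × 100 = 4.23×10^8 J/(m²·K).
C_land = 1880 × 1440 × 1.38 = 3.74×10^6 J/(m²·K).
Undamped amplitude ∝ 1/C, so A_land/A_ocean = C_ocean/C_land = 113.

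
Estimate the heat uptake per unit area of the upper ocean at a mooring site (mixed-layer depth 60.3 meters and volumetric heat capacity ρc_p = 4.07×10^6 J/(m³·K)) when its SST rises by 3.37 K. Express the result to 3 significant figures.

8.27×10^8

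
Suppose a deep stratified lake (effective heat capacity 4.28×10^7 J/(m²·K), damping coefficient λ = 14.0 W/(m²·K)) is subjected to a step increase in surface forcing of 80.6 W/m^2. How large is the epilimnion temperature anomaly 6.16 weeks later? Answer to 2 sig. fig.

4.1 K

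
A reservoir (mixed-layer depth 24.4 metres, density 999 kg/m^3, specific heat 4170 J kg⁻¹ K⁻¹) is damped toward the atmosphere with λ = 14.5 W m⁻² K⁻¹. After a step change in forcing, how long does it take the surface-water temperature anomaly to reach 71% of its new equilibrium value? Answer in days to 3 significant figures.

Areal heat capacity C = ρ c_p D = 999 × 4170 × 24.4 = 1.02×10^8 J m⁻² K⁻¹.
τ = C / λ = 1.02×10^8 / 14.5 = 7.01×10^6 s.
Fraction reached: 1 − e^(−t/τ) = 0.71 ⇒ t = −τ ln(1 − 0.71) = τ × 1.24.
t = 8.68×10^6 s = 100 days.

100 days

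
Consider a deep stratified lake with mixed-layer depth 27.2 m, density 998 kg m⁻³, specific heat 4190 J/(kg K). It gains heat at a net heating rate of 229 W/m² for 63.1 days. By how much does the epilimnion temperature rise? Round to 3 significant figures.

Areal heat capacity C = ρ c_p D = 998 × 4190 × 27.2 = 1.14×10^8 J m⁻² K⁻¹.
Net heat input Q = F Δt = 229 × (63.1 days × 86400 s/day) = 1.25×10^9 J/m².
ΔT = Q / C = 1.25×10^9 / 1.14×10^8 = 11.0 K.

11.0 K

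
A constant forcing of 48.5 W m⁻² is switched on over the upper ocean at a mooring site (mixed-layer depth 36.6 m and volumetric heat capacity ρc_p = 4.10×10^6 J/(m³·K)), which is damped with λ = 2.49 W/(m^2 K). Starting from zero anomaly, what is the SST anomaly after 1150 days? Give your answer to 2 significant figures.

16 K

Areal heat capacity C = ρc_p × D = 4.10×10^6 × 36.6 = 1.50×10^8 J m⁻² K⁻¹.
τ = C / λ = 1.50×10^8 / 2.49 = 6.03×10^7 s.
Equilibrium anomaly ΔT_eq = F / λ = 48.5 / 2.49 = 19.5 K.
t = 1150 days = 9.94×10^7 s, so t/τ = 1.65.
ΔT(t) = ΔT_eq (1 − e^(−t/τ)) = 19.5 × (1 − e^−1.65) = 15.7 K.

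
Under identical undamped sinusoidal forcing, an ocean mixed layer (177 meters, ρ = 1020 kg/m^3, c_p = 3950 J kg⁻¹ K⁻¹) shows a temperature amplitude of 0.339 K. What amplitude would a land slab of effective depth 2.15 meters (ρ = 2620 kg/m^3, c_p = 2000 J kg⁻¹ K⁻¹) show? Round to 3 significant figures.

21.5 K

C_ocean = 7.13×10^8 J/(m²·K); C_land = 1.13×10^7 J/(m²·K).
A ∝ 1/C ⇒ A_land = A_ocean × C_ocean/C_land = 0.339 × 63.3 = 21.5 K.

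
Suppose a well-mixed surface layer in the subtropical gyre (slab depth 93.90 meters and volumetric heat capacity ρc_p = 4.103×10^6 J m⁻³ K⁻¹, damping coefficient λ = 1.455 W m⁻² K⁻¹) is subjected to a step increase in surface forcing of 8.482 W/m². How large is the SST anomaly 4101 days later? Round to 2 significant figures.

Areal heat capacity C = ρc_p × D = 4.103×10^6 × 93.90 = 3.85×10^8 J m⁻² K⁻¹.
τ = C / λ = 3.85×10^8 / 1.455 = 2.65×10^8 s.
Equilibrium anomaly ΔT_eq = F / λ = 8.482 / 1.455 = 5.83 K.
t = 4101 days = 3.54×10^8 s, so t/τ = 1.34.
ΔT(t) = ΔT_eq (1 − e^(−t/τ)) = 5.83 × (1 − e^−1.34) = 4.30 K.

4.3 K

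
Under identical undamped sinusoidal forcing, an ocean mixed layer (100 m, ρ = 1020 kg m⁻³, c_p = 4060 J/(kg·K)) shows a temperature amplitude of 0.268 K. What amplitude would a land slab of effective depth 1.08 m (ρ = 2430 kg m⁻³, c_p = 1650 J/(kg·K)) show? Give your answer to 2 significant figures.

26 K

C_ocean = 4.14×10^8 J/(m²·K); C_land = 4.33×10^6 J/(m²·K).
A ∝ 1/C ⇒ A_land = A_ocean × C_ocean/C_land = 0.268 × 95.6 = 25.6 K.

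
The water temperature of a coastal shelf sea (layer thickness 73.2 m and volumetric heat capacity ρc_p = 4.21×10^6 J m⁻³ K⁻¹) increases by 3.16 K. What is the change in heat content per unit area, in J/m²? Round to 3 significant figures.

Areal heat capacity C = ρc_p × D = 4.21×10^6 × 73.2 = 3.08×10^8 J/(m^2 K).
ΔQ = C ΔT = 3.08×10^8 × 3.16 = 9.74×10^8 J/m².

9.74×10^8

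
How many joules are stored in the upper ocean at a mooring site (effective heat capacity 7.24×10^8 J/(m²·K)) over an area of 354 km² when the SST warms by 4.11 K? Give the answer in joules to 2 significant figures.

1.1×10^18 J

Areal heat capacity C = 7.24×10^8 J/(m²·K) (given).
Heat per unit area: q = C ΔT = 7.24×10^8 × 4.11 = 2.98×10^9 J/m².
Total heat: Q = q × A = 2.98×10^9 × (354 × 10⁶ m²) = 1.05×10^18 J.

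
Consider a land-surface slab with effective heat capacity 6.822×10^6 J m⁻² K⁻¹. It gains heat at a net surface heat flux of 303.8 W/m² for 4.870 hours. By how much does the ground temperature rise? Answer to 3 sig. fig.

Areal heat capacity C = 6.822×10^6 J m⁻² K⁻¹ (given).
Net heat input Q = F Δt = 303.8 × (4.870 hours × 3600 s/hour) = 5.33×10^6 J/m².
ΔT = Q / C = 5.33×10^6 / 6.82×10^6 = 0.781 K.

0.781 K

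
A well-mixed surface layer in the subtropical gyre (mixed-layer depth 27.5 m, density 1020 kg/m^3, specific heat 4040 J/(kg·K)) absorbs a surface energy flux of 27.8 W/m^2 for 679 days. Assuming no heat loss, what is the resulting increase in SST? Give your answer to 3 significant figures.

14.4 K

Areal heat capacity C = ρ c_p D = 1020 × 4040 × 27.5 = 1.13×10^8 J/(m^2 K).
Net heat input Q = F Δt = 27.8 × (679 days × 86400 s/day) = 1.63×10^9 J/m².
ΔT = Q / C = 1.63×10^9 / 1.13×10^8 = 14.4 K.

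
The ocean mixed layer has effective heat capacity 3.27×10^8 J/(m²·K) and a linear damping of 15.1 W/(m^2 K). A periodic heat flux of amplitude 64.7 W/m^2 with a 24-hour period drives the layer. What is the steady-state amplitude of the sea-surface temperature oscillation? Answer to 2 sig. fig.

Areal heat capacity C = 3.27×10^8 J/(m²·K) (given).
Angular frequency ω = 2π / T = 2π / 86400 s = 7.27×10^-5 s⁻¹.
√((Cω)² + λ²) = √((23800)² + 15.1²) = 23800 W/(m²·K).
Amplitude A = F₀ / √((Cω)²+λ²) = 64.7 / 23800 = 0.00272 K.

0.0027 K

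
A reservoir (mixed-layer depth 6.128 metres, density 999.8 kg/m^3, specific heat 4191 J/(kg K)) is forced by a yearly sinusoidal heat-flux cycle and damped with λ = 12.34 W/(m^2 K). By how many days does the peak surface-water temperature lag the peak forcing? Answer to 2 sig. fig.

Areal heat capacity C = ρ c_p D = 999.8 × 4191 × 6.128 = 2.57×10^7 J/(m²·K).
ω = 2π / 3.15×10^7 s = 1.99×10^-7 s⁻¹.
Phase lag φ = arctan(Cω/λ) = arctan(5.12/12.34) = 0.393 rad.
Time lag = φ / ω = 0.393 / 1.99×10^-7 = 1.97×10^6 s = 22.8 days.

23 days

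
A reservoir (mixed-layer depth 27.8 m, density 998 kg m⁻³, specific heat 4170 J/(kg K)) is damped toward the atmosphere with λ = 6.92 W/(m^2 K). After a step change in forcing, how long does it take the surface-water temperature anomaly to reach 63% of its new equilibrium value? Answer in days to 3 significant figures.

192 days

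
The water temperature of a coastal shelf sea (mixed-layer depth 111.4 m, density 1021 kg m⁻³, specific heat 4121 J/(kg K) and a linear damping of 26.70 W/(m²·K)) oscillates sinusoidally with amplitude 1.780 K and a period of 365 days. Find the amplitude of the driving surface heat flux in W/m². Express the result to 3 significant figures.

Areal heat capacity C = ρ c_p D = 1021 × 4121 × 111.4 = 4.69×10^8 J m⁻² K⁻¹.
ω = 2π / 3.15×10^7 s = 1.99×10^-7 s⁻¹.
√((Cω)² + λ²) = √((93.4)² + 26.70²) = 97.1 W/(m²·K).
F₀ = A × √((Cω)²+λ²) = 1.780 × 97.1 = 173 W/m².

173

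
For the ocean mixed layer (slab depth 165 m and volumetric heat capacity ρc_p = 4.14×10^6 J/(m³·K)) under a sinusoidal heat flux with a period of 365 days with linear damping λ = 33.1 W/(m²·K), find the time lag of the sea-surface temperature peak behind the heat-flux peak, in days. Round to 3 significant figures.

Areal heat capacity C = ρc_p × D = 4.14×10^6 × 165 = 6.83×10^8 J m⁻² K⁻¹.
ω = 2π / 3.15×10^7 s = 1.99×10^-7 s⁻¹.
Phase lag φ = arctan(Cω/λ) = arctan(136/33.1) = 1.33 rad.
Time lag = φ / ω = 1.33 / 1.99×10^-7 = 6.69×10^6 s = 77.4 days.

77.4 days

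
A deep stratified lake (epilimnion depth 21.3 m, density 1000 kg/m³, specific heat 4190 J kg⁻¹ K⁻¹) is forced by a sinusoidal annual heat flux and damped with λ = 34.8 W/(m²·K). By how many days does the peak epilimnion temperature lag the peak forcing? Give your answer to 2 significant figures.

Areal heat capacity C = ρ c_p D = 1000 × 4190 × 21.3 = 8.92×10^7 J/(m^2 K).
ω = 2π / 3.15×10^7 s = 1.99×10^-7 s⁻¹.
Phase lag φ = arctan(Cω/λ) = arctan(17.8/34.8) = 0.472 rad.
Time lag = φ / ω = 0.472 / 1.99×10^-7 = 2.37×10^6 s = 27.4 days.

27 days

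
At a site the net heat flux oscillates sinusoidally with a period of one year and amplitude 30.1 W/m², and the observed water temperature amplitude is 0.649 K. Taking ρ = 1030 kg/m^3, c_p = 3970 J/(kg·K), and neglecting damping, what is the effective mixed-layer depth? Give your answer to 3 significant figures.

56.9 m

ω = 2π / 3.15×10^7 s = 1.99×10^-7 s⁻¹.
Required C = F₀ / (A ω) = 30.1 / (0.649 × 1.99×10^-7) = 2.33×10^8 J/(m²·K).
D = C / (ρ c_p) = 2.33×10^8 / (1030 × 3970) = 56.9 m.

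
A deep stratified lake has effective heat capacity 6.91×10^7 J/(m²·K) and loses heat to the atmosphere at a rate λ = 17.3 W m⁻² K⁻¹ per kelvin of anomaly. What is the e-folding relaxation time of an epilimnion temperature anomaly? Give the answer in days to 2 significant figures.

Areal heat capacity C = 6.91×10^7 J/(m²·K) (given).
Relaxation time τ = C / λ = 6.91×10^7 / 17.3 = 3.99×10^6 s.
In days: 3.99×10^6 s / (86400 s/day) = 46.2 days.

46 days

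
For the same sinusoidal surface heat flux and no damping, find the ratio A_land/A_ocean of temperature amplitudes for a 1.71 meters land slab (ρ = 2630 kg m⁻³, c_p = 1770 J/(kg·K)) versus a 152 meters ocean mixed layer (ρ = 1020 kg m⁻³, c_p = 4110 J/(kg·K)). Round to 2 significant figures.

80

C_ocean = 1020 × 4110 × 152 = 6.37×10^8 J/(m²·K).
C_land = 2630 × 1770 × 1.71 = 7.96×10^6 J/(m²·K).
Undamped amplitude ∝ 1/C, so A_land/A_ocean = C_ocean/C_land = 80.0.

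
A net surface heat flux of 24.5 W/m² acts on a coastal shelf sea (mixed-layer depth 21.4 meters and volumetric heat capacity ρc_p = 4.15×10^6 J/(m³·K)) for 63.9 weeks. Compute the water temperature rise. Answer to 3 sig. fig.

10.7 K

Areal heat capacity C = ρc_p × D = 4.15×10^6 × 21.4 = 8.88×10^7 J/(m²·K).
Net heat input Q = F Δt = 24.5 × (63.9 weeks × 6.048×10^5 s/week) = 9.47×10^8 J/m².
ΔT = Q / C = 9.47×10^8 / 8.88×10^7 = 10.7 K.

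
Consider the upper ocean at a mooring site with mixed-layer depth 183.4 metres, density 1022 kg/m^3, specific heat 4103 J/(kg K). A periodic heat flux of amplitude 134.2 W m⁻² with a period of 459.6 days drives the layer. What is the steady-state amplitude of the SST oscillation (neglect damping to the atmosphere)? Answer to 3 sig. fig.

Areal heat capacity C = ρ c_p D = 1022 × 4103 × 183.4 = 7.69×10^8 J m⁻² K⁻¹.
Angular frequency ω = 2π / T = 2π / 3.97×10^7 s = 1.58×10^-7 s⁻¹.
Cω = 7.69×10^8 × 1.58×10^-7 = 122 W/(m²·K).
Amplitude A = F₀ / (Cω) = 134.2 / 122 = 1.10 K.

1.10 K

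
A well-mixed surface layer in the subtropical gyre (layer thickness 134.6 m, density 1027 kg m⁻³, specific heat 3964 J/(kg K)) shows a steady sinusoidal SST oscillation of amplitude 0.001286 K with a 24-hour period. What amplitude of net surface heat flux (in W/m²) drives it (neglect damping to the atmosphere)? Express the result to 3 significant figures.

51.2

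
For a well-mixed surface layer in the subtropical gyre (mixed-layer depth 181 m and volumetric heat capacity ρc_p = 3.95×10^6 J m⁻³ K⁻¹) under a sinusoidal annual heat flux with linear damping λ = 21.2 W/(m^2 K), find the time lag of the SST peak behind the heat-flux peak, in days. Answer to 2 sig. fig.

Areal heat capacity C = ρc_p × D = 3.95×10^6 × 181 = 7.15×10^8 J/(m²·K).
ω = 2π / 3.15×10^7 s = 1.99×10^-7 s⁻¹.
Phase lag φ = arctan(Cω/λ) = arctan(142/21.2) = 1.42 rad.
Time lag = φ / ω = 1.42 / 1.99×10^-7 = 7.14×10^6 s = 82.7 days.

83 days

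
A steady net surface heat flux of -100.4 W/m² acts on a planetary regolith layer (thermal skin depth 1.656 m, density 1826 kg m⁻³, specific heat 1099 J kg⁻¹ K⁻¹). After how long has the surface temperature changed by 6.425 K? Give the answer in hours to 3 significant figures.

59.1 hours

Areal heat capacity C = ρ c_p D = 1826 × 1099 × 1.656 = 3.32×10^6 J/(m^2 K).
Time required: Δt = C ΔT / F = 3.32×10^6 × -6.425 / -100.4 = 2.13×10^5 s.
In hours: 2.13×10^5 s / (3600 s/hour) = 59.1 hours.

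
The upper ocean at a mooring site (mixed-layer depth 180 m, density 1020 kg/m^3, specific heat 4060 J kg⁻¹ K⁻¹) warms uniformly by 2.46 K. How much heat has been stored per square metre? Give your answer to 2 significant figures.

Areal heat capacity C = ρ c_p D = 1020 × 4060 × 180 = 7.45×10^8 J/(m²·K).
ΔQ = C ΔT = 7.45×10^8 × 2.46 = 1.83×10^9 J/m².

1.8×10^9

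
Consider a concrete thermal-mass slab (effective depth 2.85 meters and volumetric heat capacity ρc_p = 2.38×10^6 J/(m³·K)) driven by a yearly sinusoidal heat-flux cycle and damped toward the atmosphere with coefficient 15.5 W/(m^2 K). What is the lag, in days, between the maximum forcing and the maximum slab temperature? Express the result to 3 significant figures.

5.05 days

Areal heat capacity C = ρc_p × D = 2.38×10^6 × 2.85 = 6.78×10^6 J/(m²·K).
ω = 2π / 3.15×10^7 s = 1.99×10^-7 s⁻¹.
Phase lag φ = arctan(Cω/λ) = arctan(1.35/15.5) = 0.0870 rad.
Time lag = φ / ω = 0.0870 / 1.99×10^-7 = 4.37×10^5 s = 5.05 days.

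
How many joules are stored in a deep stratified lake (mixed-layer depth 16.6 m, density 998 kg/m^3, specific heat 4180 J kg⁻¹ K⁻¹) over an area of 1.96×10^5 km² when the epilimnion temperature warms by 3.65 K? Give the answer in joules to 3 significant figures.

4.95×10^19 J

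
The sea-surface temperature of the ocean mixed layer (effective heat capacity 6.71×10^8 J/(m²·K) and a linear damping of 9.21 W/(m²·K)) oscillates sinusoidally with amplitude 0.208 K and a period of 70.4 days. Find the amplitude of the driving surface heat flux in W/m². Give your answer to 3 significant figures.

Areal heat capacity C = 6.71×10^8 J/(m²·K) (given).
ω = 2π / 6.08×10^6 s = 1.03×10^-6 s⁻¹.
√((Cω)² + λ²) = √((693)² + 9.21²) = 693 W/(m²·K).
F₀ = A × √((Cω)²+λ²) = 0.208 × 693 = 144 W/m².

144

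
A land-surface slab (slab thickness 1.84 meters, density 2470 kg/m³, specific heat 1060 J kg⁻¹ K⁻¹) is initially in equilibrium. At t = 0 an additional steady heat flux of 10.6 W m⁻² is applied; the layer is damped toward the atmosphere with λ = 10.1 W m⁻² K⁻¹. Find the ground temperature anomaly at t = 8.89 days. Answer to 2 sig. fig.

0.84 K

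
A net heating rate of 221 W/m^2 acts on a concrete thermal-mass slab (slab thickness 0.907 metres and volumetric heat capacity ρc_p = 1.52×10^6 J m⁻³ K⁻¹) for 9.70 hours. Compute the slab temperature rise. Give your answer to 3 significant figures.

5.60 K

Areal heat capacity C = ρc_p × D = 1.52×10^6 × 0.907 = 1.38×10^6 J/(m²·K).
Net heat input Q = F Δt = 221 × (9.70 hours × 3600 s/hour) = 7.72×10^6 J/m².
ΔT = Q / C = 7.72×10^6 / 1.38×10^6 = 5.60 K.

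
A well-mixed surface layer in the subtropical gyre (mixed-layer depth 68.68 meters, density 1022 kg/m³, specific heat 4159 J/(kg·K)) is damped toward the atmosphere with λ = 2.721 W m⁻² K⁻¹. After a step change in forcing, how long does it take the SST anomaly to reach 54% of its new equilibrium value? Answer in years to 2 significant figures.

Areal heat capacity C = ρ c_p D = 1022 × 4159 × 68.68 = 2.92×10^8 J/(m^2 K).
τ = C / λ = 2.92×10^8 / 2.721 = 1.07×10^8 s.
Fraction reached: 1 − e^(−t/τ) = 0.54 ⇒ t = −τ ln(1 − 0.54) = τ × 0.777.
t = 8.33×10^7 s = 2.64 years.

2.6 years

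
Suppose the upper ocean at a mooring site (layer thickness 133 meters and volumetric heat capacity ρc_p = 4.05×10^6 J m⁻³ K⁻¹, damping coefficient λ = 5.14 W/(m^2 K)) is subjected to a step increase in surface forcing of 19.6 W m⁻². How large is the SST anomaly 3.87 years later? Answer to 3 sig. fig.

Areal heat capacity C = ρc_p × D = 4.05×10^6 × 133 = 5.39×10^8 J m⁻² K⁻¹.
τ = C / λ = 5.39×10^8 / 5.14 = 1.05×10^8 s.
Equilibrium anomaly ΔT_eq = F / λ = 19.6 / 5.14 = 3.81 K.
t = 3.87 years = 1.22×10^8 s, so t/τ = 1.17.
ΔT(t) = ΔT_eq (1 − e^(−t/τ)) = 3.81 × (1 − e^−1.17) = 2.62 K.

2.62 K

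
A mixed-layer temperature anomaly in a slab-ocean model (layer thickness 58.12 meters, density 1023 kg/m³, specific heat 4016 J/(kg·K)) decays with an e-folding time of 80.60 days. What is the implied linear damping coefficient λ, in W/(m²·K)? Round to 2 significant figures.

34

Areal heat capacity C = ρ c_p D = 1023 × 4016 × 58.12 = 2.39×10^8 J/(m²·K).
τ = 80.60 days = 6.96×10^6 s.
λ = C / τ = 2.39×10^8 / 6.96×10^6 = 34.3 W/(m²·K).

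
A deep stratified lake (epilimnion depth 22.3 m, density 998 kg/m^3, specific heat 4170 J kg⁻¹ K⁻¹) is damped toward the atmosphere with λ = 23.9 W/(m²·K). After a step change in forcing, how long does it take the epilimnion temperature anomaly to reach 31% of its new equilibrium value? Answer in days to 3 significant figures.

Areal heat capacity C = ρ c_p D = 998 × 4170 × 22.3 = 9.28×10^7 J/(m²·K).
τ = C / λ = 9.28×10^7 / 23.9 = 3.88×10^6 s.
Fraction reached: 1 − e^(−t/τ) = 0.31 ⇒ t = −τ ln(1 − 0.31) = τ × 0.371.
t = 1.44×10^6 s = 16.7 days.

16.7 days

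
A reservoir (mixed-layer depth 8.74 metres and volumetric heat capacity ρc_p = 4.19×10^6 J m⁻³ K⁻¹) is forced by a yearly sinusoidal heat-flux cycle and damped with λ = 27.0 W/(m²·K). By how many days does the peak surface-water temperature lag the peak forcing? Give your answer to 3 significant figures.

Areal heat capacity C = ρc_p × D = 4.19×10^6 × 8.74 = 3.66×10^7 J m⁻² K⁻¹.
ω = 2π / 3.15×10^7 s = 1.99×10^-7 s⁻¹.
Phase lag φ = arctan(Cω/λ) = arctan(7.30/27.0) = 0.264 rad.
Time lag = φ / ω = 0.264 / 1.99×10^-7 = 1.32×10^6 s = 15.3 days.

15.3 days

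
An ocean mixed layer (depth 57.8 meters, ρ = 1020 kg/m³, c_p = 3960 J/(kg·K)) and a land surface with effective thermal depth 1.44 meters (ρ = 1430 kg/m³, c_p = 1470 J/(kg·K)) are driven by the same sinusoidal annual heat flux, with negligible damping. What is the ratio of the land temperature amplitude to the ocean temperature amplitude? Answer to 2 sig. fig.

77

C_ocean = 1020 × 3960 × 57.8 = 2.33×10^8 J/(m²·K).
C_land = 1430 × 1470 × 1.44 = 3.03×10^6 J/(m²·K).
Undamped amplitude ∝ 1/C, so A_land/A_ocean = C_ocean/C_land = 77.1.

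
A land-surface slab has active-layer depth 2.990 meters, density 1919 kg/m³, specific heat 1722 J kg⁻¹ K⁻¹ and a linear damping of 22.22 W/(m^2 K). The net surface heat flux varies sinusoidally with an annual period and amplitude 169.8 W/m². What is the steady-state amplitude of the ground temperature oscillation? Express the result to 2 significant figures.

7.6 K

Areal heat capacity C = ρ c_p D = 1919 × 1722 × 2.990 = 9.88×10^6 J/(m²·K).
Angular frequency ω = 2π / T = 2π / 3.15×10^7 s = 1.99×10^-7 s⁻¹.
√((Cω)² + λ²) = √((1.97)² + 22.22²) = 22.3 W/(m²·K).
Amplitude A = F₀ / √((Cω)²+λ²) = 169.8 / 22.3 = 7.61 K.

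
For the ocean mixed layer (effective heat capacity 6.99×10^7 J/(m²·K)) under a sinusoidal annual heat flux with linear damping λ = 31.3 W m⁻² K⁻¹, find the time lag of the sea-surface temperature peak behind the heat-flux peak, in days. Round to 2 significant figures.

24 days

Areal heat capacity C = 6.99×10^7 J/(m²·K) (given).
ω = 2π / 3.15×10^7 s = 1.99×10^-7 s⁻¹.
Phase lag φ = arctan(Cω/λ) = arctan(13.9/31.3) = 0.419 rad.
Time lag = φ / ω = 0.419 / 1.99×10^-7 = 2.10×10^6 s = 24.3 days.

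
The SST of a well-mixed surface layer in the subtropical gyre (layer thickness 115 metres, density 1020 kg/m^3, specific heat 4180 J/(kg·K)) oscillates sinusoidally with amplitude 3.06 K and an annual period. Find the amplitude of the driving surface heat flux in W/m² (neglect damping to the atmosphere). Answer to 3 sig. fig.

Areal heat capacity C = ρ c_p D = 1020 × 4180 × 115 = 4.90×10^8 J m⁻² K⁻¹.
ω = 2π / 3.15×10^7 s = 1.99×10^-7 s⁻¹.
Cω = 4.90×10^8 × 1.99×10^-7 = 97.7 W/(m²·K).
F₀ = A × Cω = 3.06 × 97.7 = 299 W/m².

299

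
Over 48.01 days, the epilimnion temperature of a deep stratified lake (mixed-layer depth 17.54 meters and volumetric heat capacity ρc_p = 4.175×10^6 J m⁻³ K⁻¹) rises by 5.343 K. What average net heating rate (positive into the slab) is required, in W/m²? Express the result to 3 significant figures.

94.3

Areal heat capacity C = ρc_p × D = 4.175×10^6 × 17.54 = 7.32×10^7 J/(m^2 K).
Required heat per unit area: Q = C ΔT = 7.32×10^7 × 5.343 = 3.91×10^8 J/m².
Flux F = Q / Δt = 3.91×10^8 / 4.15×10^6 s = 94.3 W/m².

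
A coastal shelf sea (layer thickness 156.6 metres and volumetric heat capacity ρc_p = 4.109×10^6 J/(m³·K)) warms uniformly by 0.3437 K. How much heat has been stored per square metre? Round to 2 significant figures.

Areal heat capacity C = ρc_p × D = 4.109×10^6 × 156.6 = 6.43×10^8 J/(m²·K).
ΔQ = C ΔT = 6.43×10^8 × 0.3437 = 2.21×10^8 J/m².

2.2×10^8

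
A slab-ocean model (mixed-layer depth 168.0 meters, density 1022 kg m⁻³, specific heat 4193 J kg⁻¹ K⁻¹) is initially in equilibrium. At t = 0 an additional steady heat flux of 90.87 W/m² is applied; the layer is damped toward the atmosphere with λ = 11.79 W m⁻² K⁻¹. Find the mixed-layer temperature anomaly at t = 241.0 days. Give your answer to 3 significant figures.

2.23 K

Areal heat capacity C = ρ c_p D = 1022 × 4193 × 168.0 = 7.20×10^8 J/(m²·K).
τ = C / λ = 7.20×10^8 / 11.79 = 6.11×10^7 s.
Equilibrium anomaly ΔT_eq = F / λ = 90.87 / 11.79 = 7.71 K.
t = 241.0 days = 2.08×10^7 s, so t/τ = 0.341.
ΔT(t) = ΔT_eq (1 − e^(−t/τ)) = 7.71 × (1 − e^−0.341) = 2.23 K.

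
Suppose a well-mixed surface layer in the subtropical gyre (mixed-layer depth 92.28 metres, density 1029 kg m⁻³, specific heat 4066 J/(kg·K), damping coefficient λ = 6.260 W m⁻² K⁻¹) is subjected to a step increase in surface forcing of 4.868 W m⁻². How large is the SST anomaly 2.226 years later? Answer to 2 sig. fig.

0.53 K

Areal heat capacity C = ρ c_p D = 1029 × 4066 × 92.28 = 3.86×10^8 J/(m^2 K).
τ = C / λ = 3.86×10^8 / 6.260 = 6.17×10^7 s.
Equilibrium anomaly ΔT_eq = F / λ = 4.868 / 6.260 = 0.778 K.
t = 2.226 years = 7.02×10^7 s, so t/τ = 1.14.
ΔT(t) = ΔT_eq (1 − e^(−t/τ)) = 0.778 × (1 − e^−1.14) = 0.529 K.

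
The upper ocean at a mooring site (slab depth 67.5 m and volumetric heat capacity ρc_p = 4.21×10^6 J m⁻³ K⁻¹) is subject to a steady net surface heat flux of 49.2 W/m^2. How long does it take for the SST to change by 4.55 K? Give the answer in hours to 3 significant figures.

7300 hours

Areal heat capacity C = ρc_p × D = 4.21×10^6 × 67.5 = 2.84×10^8 J/(m^2 K).
Time required: Δt = C ΔT / F = 2.84×10^8 × 4.55 / 49.2 = 2.63×10^7 s.
In hours: 2.63×10^7 s / (3600 s/hour) = 7300 hours.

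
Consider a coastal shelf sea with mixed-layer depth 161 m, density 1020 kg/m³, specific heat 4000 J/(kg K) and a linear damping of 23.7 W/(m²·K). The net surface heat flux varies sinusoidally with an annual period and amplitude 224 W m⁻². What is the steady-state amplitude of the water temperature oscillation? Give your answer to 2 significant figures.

1.7 K

Areal heat capacity C = ρ c_p D = 1020 × 4000 × 161 = 6.57×10^8 J/(m^2 K).
Angular frequency ω = 2π / T = 2π / 3.15×10^7 s = 1.99×10^-7 s⁻¹.
√((Cω)² + λ²) = √((131)² + 23.7²) = 133 W/(m²·K).
Amplitude A = F₀ / √((Cω)²+λ²) = 224 / 133 = 1.68 K.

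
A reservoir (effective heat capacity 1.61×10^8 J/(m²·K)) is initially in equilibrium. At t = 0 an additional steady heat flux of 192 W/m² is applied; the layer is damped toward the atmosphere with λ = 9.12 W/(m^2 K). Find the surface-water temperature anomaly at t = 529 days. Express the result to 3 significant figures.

Areal heat capacity C = 1.61×10^8 J/(m²·K) (given).
τ = C / λ = 1.61×10^8 / 9.12 = 1.77×10^7 s.
Equilibrium anomaly ΔT_eq = F / λ = 192 / 9.12 = 21.1 K.
t = 529 days = 4.57×10^7 s, so t/τ = 2.59.
ΔT(t) = ΔT_eq (1 − e^(−t/τ)) = 21.1 × (1 − e^−2.59) = 19.5 K.

19.5 K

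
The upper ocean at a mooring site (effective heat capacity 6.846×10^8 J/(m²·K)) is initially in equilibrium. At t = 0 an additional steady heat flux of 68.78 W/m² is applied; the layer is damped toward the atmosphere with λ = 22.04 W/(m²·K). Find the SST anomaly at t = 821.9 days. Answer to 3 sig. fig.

Areal heat capacity C = 6.846×10^8 J/(m²·K) (given).
τ = C / λ = 6.85×10^8 / 22.04 = 3.11×10^7 s.
Equilibrium anomaly ΔT_eq = F / λ = 68.78 / 22.04 = 3.12 K.
t = 821.9 days = 7.10×10^7 s, so t/τ = 2.29.
ΔT(t) = ΔT_eq (1 − e^(−t/τ)) = 3.12 × (1 − e^−2.29) = 2.80 K.

2.80 K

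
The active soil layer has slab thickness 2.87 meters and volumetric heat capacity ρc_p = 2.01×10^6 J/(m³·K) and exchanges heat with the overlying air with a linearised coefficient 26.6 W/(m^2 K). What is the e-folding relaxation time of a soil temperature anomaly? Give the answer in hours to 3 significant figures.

60.2 hours

Areal heat capacity C = ρc_p × D = 2.01×10^6 × 2.87 = 5.77×10^6 J/(m^2 K).
Relaxation time τ = C / λ = 5.77×10^6 / 26.6 = 2.17×10^5 s.
In hours: 2.17×10^5 s / (3600 s/hour) = 60.2 hours.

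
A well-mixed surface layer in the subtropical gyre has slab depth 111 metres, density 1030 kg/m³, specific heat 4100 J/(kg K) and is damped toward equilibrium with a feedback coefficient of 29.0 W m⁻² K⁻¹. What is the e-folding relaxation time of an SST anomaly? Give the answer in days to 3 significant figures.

187 days

Areal heat capacity C = ρ c_p D = 1030 × 4100 × 111 = 4.69×10^8 J m⁻² K⁻¹.
Relaxation time τ = C / λ = 4.69×10^8 / 29.0 = 1.62×10^7 s.
In days: 1.62×10^7 s / (86400 s/day) = 187 days.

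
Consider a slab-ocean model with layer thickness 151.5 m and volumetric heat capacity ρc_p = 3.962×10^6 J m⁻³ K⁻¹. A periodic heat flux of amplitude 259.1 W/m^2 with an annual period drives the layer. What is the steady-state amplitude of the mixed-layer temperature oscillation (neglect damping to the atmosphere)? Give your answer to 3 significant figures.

Areal heat capacity C = ρc_p × D = 3.962×10^6 × 151.5 = 6.00×10^8 J m⁻² K⁻¹.
Angular frequency ω = 2π / T = 2π / 3.15×10^7 s = 1.99×10^-7 s⁻¹.
Cω = 6.00×10^8 × 1.99×10^-7 = 120 W/(m²·K).
Amplitude A = F₀ / (Cω) = 259.1 / 120 = 2.17 K.

2.17 K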